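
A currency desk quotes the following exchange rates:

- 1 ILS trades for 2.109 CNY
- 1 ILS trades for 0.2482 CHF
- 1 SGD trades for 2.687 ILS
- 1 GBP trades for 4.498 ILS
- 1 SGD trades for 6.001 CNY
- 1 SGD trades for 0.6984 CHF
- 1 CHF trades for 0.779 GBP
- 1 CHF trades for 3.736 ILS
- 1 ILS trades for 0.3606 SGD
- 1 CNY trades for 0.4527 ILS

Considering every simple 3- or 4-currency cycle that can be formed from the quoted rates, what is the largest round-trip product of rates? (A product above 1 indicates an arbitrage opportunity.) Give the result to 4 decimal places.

0.9796

SGD→CNY→ILS→SGD: 6.001 × 0.4527 × 0.3606 = 0.97962
SGD→CHF→ILS→SGD: 0.6984 × 3.736 × 0.3606 = 0.94089
SGD→CHF→GBP→ILS→SGD: 0.6984 × 0.779 × 4.498 × 0.3606 = 0.88244
CHF→GBP→ILS→CHF: 0.779 × 4.498 × 0.2482 = 0.86968
Maximum is SGD→CNY→ILS→SGD at 0.9796; no arbitrage — every cycle loses value.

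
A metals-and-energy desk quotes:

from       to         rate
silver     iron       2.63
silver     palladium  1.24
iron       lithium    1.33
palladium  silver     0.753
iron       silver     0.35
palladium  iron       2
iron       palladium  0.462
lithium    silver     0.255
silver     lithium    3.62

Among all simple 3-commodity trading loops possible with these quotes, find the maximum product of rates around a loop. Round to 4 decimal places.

silver→iron→palladium→silver: 2.63 × 0.462 × 0.753 = 0.91494
silver→iron→lithium→silver: 2.63 × 1.33 × 0.255 = 0.89196
silver→palladium→iron→silver: 1.24 × 2 × 0.35 = 0.86800
Maximum is silver→iron→palladium→silver at 0.9149; no arbitrage — every cycle loses value.

0.9149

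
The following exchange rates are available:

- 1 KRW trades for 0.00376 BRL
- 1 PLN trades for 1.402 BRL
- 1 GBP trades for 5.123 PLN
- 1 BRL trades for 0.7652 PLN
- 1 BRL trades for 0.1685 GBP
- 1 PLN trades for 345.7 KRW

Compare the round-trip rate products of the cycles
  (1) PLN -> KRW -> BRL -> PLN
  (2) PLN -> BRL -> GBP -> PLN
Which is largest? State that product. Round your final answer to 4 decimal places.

1.2102

(1) 345.7 × 0.00376 × 0.7652 = 0.99463
(2) 1.402 × 0.1685 × 5.123 = 1.21024
Highest is cycle (2) at 1.2102 (>1, arbitrage).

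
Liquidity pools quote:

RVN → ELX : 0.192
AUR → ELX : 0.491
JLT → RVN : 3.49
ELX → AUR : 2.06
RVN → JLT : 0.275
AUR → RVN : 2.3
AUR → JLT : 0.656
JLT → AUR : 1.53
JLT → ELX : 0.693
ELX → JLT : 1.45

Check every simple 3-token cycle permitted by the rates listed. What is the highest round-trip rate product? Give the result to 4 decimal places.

1.0893

AUR→ELX→JLT→AUR: 0.491 × 1.45 × 1.53 = 1.08928
ELX→JLT→RVN→ELX: 1.45 × 3.49 × 0.192 = 0.97162
AUR→RVN→JLT→AUR: 2.3 × 0.275 × 1.53 = 0.96773
AUR→JLT→ELX→AUR: 0.656 × 0.693 × 2.06 = 0.93649
AUR→RVN→ELX→AUR: 2.3 × 0.192 × 2.06 = 0.90970
Maximum is AUR→ELX→JLT→AUR at 1.0893; arbitrage exists.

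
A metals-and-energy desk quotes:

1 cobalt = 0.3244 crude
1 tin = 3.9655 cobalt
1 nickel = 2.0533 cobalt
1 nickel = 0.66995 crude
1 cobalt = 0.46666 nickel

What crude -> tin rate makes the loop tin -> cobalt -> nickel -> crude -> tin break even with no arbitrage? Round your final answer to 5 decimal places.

Known legs of the cycle: 3.9655 × 0.46666 × 0.66995 = 1.2397694270885
For no arbitrage the full-cycle product must be 1, so the missing rate is 1 / 1.2397694270885 ≈ 0.8066016.

0.80660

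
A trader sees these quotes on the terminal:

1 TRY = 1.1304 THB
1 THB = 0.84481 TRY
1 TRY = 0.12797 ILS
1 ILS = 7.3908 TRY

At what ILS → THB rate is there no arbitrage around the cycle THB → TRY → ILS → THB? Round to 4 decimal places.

Known legs of the cycle: 0.84481 × 0.12797 = 0.1081103357
For no arbitrage the full-cycle product must be 1, so the missing rate is 1 / 0.1081103357 ≈ 9.249809.

9.2498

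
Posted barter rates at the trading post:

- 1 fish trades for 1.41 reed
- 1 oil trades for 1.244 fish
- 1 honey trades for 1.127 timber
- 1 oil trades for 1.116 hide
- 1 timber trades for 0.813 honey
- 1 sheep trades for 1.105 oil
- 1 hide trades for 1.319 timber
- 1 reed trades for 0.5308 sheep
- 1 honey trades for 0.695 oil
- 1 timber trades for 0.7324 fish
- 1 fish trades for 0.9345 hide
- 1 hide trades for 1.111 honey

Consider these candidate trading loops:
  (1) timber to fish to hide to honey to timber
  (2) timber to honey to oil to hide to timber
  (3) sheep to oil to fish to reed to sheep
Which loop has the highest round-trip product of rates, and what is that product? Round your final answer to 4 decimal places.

(1) 0.7324 × 0.9345 × 1.111 × 1.127 = 0.85697
(2) 0.813 × 0.695 × 1.116 × 1.319 = 0.83173
(3) 1.105 × 1.244 × 1.41 × 0.5308 = 1.02880
Highest is cycle (3) at 1.0288 (>1, arbitrage).

1.0288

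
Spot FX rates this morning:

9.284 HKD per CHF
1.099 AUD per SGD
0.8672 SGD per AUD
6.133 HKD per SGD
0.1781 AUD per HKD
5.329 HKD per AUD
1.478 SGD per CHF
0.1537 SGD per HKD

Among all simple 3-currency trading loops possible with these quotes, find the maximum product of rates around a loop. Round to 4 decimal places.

SGD→HKD→AUD→SGD: 6.133 × 0.1781 × 0.8672 = 0.94723
SGD→AUD→HKD→SGD: 1.099 × 5.329 × 0.1537 = 0.90015
Maximum is SGD→HKD→AUD→SGD at 0.9472; no arbitrage — every cycle loses value.

0.9472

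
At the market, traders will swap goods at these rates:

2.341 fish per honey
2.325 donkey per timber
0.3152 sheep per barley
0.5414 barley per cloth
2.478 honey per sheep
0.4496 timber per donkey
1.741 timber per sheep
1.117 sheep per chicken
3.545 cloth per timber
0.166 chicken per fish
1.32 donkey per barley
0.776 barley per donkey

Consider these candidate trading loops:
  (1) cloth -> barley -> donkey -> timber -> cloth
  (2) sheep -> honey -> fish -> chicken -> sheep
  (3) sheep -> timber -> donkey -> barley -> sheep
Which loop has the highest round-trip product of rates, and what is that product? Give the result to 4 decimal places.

(1) 0.5414 × 1.32 × 0.4496 × 3.545 = 1.13903
(2) 2.478 × 2.341 × 0.166 × 1.117 = 1.07563
(3) 1.741 × 2.325 × 0.776 × 0.3152 = 0.99008
Highest is cycle (1) at 1.1390 (>1, arbitrage).

1.1390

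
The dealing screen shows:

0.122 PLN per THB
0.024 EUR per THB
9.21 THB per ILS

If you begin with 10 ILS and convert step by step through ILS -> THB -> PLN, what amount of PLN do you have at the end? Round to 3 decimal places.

10 ILS × 9.21 = 92.1 THB
92.1 THB × 0.122 = 11.2362 PLN

11.236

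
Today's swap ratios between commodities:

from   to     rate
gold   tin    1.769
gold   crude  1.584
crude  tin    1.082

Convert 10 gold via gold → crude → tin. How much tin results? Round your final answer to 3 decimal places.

17.139

10 gold × 1.584 = 15.84 crude
15.84 crude × 1.082 = 17.13888 tin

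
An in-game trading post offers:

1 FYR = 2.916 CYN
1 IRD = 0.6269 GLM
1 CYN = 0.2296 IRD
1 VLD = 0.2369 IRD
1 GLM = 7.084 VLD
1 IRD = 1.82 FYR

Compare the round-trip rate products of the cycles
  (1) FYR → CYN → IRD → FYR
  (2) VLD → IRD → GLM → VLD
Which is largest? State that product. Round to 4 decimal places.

(1) 2.916 × 0.2296 × 1.82 = 1.21851
(2) 0.2369 × 0.6269 × 7.084 = 1.05206
Highest is cycle (1) at 1.2185 (>1, arbitrage).

1.2185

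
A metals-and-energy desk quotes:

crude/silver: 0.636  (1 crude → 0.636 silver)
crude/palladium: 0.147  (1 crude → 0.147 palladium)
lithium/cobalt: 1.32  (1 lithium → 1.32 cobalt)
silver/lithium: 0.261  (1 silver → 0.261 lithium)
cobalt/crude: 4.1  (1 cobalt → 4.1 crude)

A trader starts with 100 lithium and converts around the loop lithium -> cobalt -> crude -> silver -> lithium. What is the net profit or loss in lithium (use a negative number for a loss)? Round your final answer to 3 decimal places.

-10.163

100 lithium × 1.32 = 132 cobalt
132 cobalt × 4.1 = 541.2 crude
541.2 crude × 0.636 = 344.2032 silver
344.2032 silver × 0.261 = 89.8370352 lithium
Net change: 89.8370352 − 100 = -10.1629648 lithium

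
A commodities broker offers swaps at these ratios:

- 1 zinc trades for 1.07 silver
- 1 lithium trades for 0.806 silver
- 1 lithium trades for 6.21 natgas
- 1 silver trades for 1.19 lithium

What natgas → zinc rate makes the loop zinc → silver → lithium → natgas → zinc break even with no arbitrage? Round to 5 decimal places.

Known legs of the cycle: 1.07 × 1.19 × 6.21 = 7.907193
For no arbitrage the full-cycle product must be 1, so the missing rate is 1 / 7.907193 ≈ 0.1264671.

0.12647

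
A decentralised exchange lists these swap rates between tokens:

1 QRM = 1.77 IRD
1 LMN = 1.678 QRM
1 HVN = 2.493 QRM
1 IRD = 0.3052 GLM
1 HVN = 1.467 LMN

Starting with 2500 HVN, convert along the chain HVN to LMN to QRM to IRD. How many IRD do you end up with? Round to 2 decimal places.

10892.70

2500 HVN × 1.467 = 3667.5 LMN
3667.5 LMN × 1.678 = 6154.065 QRM
6154.065 QRM × 1.77 = 10892.69505 IRD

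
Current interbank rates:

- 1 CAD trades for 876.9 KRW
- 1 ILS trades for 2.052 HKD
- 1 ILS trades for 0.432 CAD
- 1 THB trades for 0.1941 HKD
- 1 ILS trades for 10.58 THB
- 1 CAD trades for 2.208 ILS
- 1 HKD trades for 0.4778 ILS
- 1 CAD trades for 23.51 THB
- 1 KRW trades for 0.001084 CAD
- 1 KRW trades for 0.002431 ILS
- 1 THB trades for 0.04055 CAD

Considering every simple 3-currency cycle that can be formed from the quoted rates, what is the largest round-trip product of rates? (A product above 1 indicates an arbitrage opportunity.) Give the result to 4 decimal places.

0.9812

ILS→THB→HKD→ILS: 10.58 × 0.1941 × 0.4778 = 0.98120
ILS→THB→CAD→ILS: 10.58 × 0.04055 × 2.208 = 0.94727
ILS→CAD→KRW→ILS: 0.432 × 876.9 × 0.002431 = 0.92091
Maximum is ILS→THB→HKD→ILS at 0.9812; no arbitrage — every cycle loses value.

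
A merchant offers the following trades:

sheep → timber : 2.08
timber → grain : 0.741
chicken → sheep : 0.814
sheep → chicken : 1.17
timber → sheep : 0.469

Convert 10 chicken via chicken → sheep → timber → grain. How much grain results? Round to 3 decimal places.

12.546

10 chicken × 0.814 = 8.14 sheep
8.14 sheep × 2.08 = 16.9312 timber
16.9312 timber × 0.741 = 12.5460192 grain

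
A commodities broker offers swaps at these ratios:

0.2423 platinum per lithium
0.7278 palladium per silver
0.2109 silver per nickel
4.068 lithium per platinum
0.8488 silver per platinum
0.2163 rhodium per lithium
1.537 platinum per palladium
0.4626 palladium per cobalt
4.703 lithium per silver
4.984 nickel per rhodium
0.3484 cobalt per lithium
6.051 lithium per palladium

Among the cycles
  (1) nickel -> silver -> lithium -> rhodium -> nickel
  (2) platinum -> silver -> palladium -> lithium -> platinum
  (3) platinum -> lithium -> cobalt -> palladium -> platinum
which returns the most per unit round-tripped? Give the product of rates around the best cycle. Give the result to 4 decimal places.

1.0693

(1) 0.2109 × 4.703 × 0.2163 × 4.984 = 1.06927
(2) 0.8488 × 0.7278 × 6.051 × 0.2423 = 0.90573
(3) 4.068 × 0.3484 × 0.4626 × 1.537 = 1.00772
Highest is cycle (1) at 1.0693 (>1, arbitrage).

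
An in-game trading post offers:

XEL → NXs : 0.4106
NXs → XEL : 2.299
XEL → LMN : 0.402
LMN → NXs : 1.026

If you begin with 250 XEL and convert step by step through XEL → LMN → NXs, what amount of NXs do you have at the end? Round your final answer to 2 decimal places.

103.11

250 XEL × 0.402 = 100.5 LMN
100.5 LMN × 1.026 = 103.113 NXs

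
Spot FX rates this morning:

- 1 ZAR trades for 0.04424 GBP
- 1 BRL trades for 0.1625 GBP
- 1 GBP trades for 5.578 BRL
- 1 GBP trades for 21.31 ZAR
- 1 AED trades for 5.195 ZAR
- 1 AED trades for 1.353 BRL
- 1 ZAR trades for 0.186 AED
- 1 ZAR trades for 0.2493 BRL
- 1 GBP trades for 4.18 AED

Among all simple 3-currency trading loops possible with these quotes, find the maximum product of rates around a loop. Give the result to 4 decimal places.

GBP→AED→ZAR→GBP: 4.18 × 5.195 × 0.04424 = 0.96068
GBP→AED→BRL→GBP: 4.18 × 1.353 × 0.1625 = 0.91903
GBP→ZAR→BRL→GBP: 21.31 × 0.2493 × 0.1625 = 0.86329
Maximum is GBP→AED→ZAR→GBP at 0.9607; no arbitrage — every cycle loses value.

0.9607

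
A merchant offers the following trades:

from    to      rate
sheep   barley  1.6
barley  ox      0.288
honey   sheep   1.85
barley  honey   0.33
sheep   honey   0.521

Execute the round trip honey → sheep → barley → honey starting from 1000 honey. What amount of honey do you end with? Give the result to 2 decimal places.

1000 honey × 1.85 = 1850 sheep
1850 sheep × 1.6 = 2960 barley
2960 barley × 0.33 = 976.8 honey

976.80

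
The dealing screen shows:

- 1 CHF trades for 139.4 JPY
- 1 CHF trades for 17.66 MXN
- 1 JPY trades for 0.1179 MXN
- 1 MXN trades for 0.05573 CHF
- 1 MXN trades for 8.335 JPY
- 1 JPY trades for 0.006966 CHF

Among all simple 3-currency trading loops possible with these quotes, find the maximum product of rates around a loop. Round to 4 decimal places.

1.0254

JPY→CHF→MXN→JPY: 0.006966 × 17.66 × 8.335 = 1.02537
JPY→MXN→CHF→JPY: 0.1179 × 0.05573 × 139.4 = 0.91594
Maximum is JPY→CHF→MXN→JPY at 1.0254; arbitrage exists.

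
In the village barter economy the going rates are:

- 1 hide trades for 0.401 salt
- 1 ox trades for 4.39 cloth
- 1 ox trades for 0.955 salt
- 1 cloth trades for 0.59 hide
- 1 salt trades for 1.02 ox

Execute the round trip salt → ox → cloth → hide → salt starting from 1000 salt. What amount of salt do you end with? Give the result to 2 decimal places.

1059.40

1000 salt × 1.02 = 1020 ox
1020 ox × 4.39 = 4477.8 cloth
4477.8 cloth × 0.59 = 2641.902 hide
2641.902 hide × 0.401 = 1059.402702 salt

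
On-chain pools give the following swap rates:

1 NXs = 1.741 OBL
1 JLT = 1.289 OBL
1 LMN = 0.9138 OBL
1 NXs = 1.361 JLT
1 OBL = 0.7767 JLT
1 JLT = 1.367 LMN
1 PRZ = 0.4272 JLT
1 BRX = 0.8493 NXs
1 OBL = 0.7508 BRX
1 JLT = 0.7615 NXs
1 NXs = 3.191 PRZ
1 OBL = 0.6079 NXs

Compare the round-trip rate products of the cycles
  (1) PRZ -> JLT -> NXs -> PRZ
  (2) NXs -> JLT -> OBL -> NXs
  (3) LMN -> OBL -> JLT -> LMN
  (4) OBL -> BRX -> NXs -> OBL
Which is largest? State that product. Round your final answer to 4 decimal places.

1.1102

(1) 0.4272 × 0.7615 × 3.191 = 1.03807
(2) 1.361 × 1.289 × 0.6079 = 1.06646
(3) 0.9138 × 0.7767 × 1.367 = 0.97023
(4) 0.7508 × 0.8493 × 1.741 = 1.11016
Highest is cycle (4) at 1.1102 (>1, arbitrage).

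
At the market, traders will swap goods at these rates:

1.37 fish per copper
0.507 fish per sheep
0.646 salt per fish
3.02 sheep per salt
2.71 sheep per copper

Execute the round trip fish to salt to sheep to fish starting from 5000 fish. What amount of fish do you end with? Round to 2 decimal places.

4945.58

5000 fish × 0.646 = 3230 salt
3230 salt × 3.02 = 9754.6 sheep
9754.6 sheep × 0.507 = 4945.5822 fish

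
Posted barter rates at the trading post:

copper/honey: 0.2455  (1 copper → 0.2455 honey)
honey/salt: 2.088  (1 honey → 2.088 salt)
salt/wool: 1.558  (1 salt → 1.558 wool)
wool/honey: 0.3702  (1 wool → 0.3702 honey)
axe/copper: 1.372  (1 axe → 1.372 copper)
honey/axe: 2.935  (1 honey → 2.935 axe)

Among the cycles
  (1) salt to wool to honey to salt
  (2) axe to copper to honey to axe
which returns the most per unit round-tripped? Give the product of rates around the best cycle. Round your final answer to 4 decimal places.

(1) 1.558 × 0.3702 × 2.088 = 1.20430
(2) 1.372 × 0.2455 × 2.935 = 0.98858
Highest is cycle (1) at 1.2043 (>1, arbitrage).

1.2043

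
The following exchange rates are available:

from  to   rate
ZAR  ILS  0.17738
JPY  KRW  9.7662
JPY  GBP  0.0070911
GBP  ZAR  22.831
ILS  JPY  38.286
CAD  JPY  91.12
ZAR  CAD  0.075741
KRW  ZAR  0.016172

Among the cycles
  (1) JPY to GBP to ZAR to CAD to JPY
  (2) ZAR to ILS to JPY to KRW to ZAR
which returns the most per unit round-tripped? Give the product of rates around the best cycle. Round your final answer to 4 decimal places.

(1) 0.0070911 × 22.831 × 0.075741 × 91.12 = 1.11733
(2) 0.17738 × 38.286 × 9.7662 × 0.016172 = 1.07259
Highest is cycle (1) at 1.1173 (>1, arbitrage).

1.1173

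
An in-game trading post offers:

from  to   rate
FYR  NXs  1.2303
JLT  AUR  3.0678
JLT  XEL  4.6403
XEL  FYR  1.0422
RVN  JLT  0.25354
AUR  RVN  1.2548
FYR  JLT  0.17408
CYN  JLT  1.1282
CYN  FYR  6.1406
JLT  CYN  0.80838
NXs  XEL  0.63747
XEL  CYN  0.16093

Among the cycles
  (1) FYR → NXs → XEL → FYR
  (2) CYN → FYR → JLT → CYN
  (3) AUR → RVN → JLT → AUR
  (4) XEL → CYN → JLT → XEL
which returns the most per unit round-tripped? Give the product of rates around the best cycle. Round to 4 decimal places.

(1) 1.2303 × 0.63747 × 1.0422 = 0.81738
(2) 6.1406 × 0.17408 × 0.80838 = 0.86412
(3) 1.2548 × 0.25354 × 3.0678 = 0.97600
(4) 0.16093 × 1.1282 × 4.6403 = 0.84250
Highest is cycle (3) at 0.9760 (≤1, no arbitrage).

0.9760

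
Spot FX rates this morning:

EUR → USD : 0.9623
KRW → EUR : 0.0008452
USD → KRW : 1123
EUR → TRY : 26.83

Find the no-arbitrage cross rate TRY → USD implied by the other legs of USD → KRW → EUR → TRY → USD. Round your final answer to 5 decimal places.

Known legs of the cycle: 1123 × 0.0008452 × 26.83 = 25.465952068
For no arbitrage the full-cycle product must be 1, so the missing rate is 1 / 25.465952068 ≈ 0.0392681.

0.03927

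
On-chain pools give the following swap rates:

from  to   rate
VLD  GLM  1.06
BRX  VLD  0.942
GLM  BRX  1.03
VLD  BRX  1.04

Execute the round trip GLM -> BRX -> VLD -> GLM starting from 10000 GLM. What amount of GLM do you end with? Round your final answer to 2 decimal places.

10284.76

10000 GLM × 1.03 = 10300 BRX
10300 BRX × 0.942 = 9702.6 VLD
9702.6 VLD × 1.06 = 10284.756 GLM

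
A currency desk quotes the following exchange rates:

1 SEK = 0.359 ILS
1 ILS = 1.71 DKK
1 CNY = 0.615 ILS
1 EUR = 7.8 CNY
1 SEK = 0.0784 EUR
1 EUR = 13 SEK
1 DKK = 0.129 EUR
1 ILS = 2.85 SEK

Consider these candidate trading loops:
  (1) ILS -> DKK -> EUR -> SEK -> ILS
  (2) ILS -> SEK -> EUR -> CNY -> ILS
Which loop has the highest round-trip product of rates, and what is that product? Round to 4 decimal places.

1.0718

(1) 1.71 × 0.129 × 13 × 0.359 = 1.02949
(2) 2.85 × 0.0784 × 7.8 × 0.615 = 1.07184
Highest is cycle (2) at 1.0718 (>1, arbitrage).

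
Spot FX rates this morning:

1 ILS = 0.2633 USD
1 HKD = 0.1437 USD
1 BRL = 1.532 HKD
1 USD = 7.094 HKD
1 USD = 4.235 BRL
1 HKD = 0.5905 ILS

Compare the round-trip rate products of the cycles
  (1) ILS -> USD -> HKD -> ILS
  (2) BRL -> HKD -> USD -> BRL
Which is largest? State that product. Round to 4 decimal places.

1.1030

(1) 0.2633 × 7.094 × 0.5905 = 1.10297
(2) 1.532 × 0.1437 × 4.235 = 0.93233
Highest is cycle (1) at 1.1030 (>1, arbitrage).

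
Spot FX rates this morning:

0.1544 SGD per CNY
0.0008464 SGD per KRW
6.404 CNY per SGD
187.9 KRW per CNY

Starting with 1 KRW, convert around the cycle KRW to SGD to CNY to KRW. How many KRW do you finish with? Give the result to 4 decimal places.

1.0185

1 KRW × 0.0008464 = 0.0008464 SGD
0.0008464 SGD × 6.404 = 0.0054203456 CNY
0.0054203456 CNY × 187.9 = 1.01848293824 KRW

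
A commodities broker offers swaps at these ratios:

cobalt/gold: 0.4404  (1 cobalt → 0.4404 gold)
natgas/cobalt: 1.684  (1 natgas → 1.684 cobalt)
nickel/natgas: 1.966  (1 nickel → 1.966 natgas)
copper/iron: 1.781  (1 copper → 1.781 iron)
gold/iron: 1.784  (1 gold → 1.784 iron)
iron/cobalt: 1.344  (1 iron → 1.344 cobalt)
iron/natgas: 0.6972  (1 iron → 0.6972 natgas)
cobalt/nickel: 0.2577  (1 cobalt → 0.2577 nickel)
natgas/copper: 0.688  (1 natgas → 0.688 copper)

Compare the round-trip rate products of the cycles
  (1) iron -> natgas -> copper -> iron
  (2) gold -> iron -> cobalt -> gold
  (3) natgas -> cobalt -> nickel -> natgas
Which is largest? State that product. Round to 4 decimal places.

1.0559

(1) 0.6972 × 0.688 × 1.781 = 0.85430
(2) 1.784 × 1.344 × 0.4404 = 1.05595
(3) 1.684 × 0.2577 × 1.966 = 0.85318
Highest is cycle (2) at 1.0559 (>1, arbitrage).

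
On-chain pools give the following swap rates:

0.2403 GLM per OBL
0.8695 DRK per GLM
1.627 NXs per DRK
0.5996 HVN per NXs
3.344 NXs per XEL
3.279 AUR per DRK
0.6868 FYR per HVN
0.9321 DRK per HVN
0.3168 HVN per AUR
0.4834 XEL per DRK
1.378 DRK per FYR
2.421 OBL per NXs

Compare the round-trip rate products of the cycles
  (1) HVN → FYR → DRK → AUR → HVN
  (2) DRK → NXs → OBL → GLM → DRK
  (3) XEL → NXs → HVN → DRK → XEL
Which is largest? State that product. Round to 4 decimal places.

0.9831

(1) 0.6868 × 1.378 × 3.279 × 0.3168 = 0.98312
(2) 1.627 × 2.421 × 0.2403 × 0.8695 = 0.82301
(3) 3.344 × 0.5996 × 0.9321 × 0.4834 = 0.90344
Highest is cycle (1) at 0.9831 (≤1, no arbitrage).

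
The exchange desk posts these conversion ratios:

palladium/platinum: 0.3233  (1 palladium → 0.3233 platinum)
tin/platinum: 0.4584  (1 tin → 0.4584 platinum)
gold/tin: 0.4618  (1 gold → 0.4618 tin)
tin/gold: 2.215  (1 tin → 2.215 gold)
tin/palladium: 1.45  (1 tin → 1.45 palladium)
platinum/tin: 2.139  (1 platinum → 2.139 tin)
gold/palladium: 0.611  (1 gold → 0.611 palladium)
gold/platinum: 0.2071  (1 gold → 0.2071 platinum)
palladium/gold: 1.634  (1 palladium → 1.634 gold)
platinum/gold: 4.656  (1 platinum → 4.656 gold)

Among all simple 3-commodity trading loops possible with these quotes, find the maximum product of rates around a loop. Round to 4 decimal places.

tin→palladium→gold→tin: 1.45 × 1.634 × 0.4618 = 1.09414
tin→palladium→platinum→tin: 1.45 × 0.3233 × 2.139 = 1.00273
tin→platinum→gold→tin: 0.4584 × 4.656 × 0.4618 = 0.98562
tin→gold→platinum→tin: 2.215 × 0.2071 × 2.139 = 0.98122
palladium→platinum→gold→palladium: 0.3233 × 4.656 × 0.611 = 0.91973
Maximum is tin→palladium→gold→tin at 1.0941; arbitrage exists.

1.0941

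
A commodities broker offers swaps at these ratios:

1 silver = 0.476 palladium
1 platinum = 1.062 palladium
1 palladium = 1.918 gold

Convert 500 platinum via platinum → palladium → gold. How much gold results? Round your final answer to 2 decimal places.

1018.46

500 platinum × 1.062 = 531 palladium
531 palladium × 1.918 = 1018.458 gold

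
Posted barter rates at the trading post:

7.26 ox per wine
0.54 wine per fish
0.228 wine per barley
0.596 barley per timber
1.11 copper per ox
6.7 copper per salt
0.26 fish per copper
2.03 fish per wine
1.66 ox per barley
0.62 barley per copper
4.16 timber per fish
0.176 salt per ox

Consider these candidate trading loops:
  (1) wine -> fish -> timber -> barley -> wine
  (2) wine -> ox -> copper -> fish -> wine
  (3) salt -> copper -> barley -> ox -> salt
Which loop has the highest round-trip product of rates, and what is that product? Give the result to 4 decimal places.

1.2136

(1) 2.03 × 4.16 × 0.596 × 0.228 = 1.14755
(2) 7.26 × 1.11 × 0.26 × 0.54 = 1.13143
(3) 6.7 × 0.62 × 1.66 × 0.176 = 1.21363
Highest is cycle (3) at 1.2136 (>1, arbitrage).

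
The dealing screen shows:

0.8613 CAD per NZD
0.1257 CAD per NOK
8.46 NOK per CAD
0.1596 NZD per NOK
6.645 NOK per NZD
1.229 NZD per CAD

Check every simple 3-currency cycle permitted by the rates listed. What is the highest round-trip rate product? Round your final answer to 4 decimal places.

NOK→NZD→CAD→NOK: 0.1596 × 0.8613 × 8.46 = 1.16294
NOK→CAD→NZD→NOK: 0.1257 × 1.229 × 6.645 = 1.02655
Maximum is NOK→NZD→CAD→NOK at 1.1629; arbitrage exists.

1.1629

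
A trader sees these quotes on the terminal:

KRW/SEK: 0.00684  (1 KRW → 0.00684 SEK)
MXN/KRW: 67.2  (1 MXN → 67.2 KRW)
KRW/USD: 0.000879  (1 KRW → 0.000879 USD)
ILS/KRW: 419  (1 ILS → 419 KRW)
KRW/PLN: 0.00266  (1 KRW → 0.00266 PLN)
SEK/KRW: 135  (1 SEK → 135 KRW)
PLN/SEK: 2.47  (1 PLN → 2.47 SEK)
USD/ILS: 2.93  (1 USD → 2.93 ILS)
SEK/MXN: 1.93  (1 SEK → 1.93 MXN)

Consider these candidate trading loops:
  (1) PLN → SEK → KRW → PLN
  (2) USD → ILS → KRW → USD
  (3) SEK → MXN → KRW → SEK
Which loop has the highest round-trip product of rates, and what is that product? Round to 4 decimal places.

(1) 2.47 × 135 × 0.00266 = 0.88698
(2) 2.93 × 419 × 0.000879 = 1.07912
(3) 1.93 × 67.2 × 0.00684 = 0.88712
Highest is cycle (2) at 1.0791 (>1, arbitrage).

1.0791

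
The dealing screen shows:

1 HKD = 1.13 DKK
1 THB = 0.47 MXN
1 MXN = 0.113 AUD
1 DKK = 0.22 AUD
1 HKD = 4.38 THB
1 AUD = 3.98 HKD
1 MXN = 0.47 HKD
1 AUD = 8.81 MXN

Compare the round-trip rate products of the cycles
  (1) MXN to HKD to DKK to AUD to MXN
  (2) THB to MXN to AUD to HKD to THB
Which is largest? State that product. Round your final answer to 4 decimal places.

(1) 0.47 × 1.13 × 0.22 × 8.81 = 1.02938
(2) 0.47 × 0.113 × 3.98 × 4.38 = 0.92583
Highest is cycle (1) at 1.0294 (>1, arbitrage).

1.0294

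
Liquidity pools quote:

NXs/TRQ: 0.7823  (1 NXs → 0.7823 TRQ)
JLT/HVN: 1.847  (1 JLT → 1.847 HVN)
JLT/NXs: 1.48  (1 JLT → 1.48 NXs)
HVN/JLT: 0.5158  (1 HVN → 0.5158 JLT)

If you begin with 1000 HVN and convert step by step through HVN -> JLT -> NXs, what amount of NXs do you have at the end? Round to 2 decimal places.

1000 HVN × 0.5158 = 515.8 JLT
515.8 JLT × 1.48 = 763.384 NXs

763.38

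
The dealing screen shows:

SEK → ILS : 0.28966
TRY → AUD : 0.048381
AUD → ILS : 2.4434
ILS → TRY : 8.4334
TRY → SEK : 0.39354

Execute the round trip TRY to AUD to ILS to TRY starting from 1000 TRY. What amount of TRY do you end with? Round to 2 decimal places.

1000 TRY × 0.048381 = 48.381 AUD
48.381 AUD × 2.4434 = 118.2141354 ILS
118.2141354 ILS × 8.4334 = 996.94708948236 TRY

996.95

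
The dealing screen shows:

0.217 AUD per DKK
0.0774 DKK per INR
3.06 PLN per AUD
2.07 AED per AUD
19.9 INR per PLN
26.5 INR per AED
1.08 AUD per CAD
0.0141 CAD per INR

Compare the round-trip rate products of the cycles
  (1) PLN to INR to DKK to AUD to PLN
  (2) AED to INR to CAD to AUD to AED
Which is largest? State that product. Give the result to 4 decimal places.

(1) 19.9 × 0.0774 × 0.217 × 3.06 = 1.02276
(2) 26.5 × 0.0141 × 1.08 × 2.07 = 0.83533
Highest is cycle (1) at 1.0228 (>1, arbitrage).

1.0228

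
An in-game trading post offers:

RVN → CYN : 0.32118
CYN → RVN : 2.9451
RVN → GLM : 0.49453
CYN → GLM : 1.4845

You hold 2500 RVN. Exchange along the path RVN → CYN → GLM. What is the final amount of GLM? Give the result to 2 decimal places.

2500 RVN × 0.32118 = 802.95 CYN
802.95 CYN × 1.4845 = 1191.979275 GLM

1191.98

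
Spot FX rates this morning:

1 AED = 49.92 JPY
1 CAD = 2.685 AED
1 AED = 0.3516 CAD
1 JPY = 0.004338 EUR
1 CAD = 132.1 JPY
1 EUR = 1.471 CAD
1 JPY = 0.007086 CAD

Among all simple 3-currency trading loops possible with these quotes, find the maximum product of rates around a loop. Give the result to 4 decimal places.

JPY→CAD→AED→JPY: 0.007086 × 2.685 × 49.92 = 0.94977
JPY→EUR→CAD→JPY: 0.004338 × 1.471 × 132.1 = 0.84296
Maximum is JPY→CAD→AED→JPY at 0.9498; no arbitrage — every cycle loses value.

0.9498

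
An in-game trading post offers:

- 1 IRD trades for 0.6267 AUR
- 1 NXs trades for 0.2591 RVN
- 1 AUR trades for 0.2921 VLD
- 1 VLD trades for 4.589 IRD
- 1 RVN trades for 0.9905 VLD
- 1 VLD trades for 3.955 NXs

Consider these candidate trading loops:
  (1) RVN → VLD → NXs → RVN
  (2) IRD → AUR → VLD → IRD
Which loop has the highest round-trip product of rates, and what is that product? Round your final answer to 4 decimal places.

1.0150

(1) 0.9905 × 3.955 × 0.2591 = 1.01501
(2) 0.6267 × 0.2921 × 4.589 = 0.84006
Highest is cycle (1) at 1.0150 (>1, arbitrage).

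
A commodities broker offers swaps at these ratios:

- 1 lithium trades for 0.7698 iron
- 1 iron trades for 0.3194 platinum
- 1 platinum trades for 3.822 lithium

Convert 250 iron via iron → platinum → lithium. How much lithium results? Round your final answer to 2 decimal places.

250 iron × 0.3194 = 79.85 platinum
79.85 platinum × 3.822 = 305.1867 lithium

305.19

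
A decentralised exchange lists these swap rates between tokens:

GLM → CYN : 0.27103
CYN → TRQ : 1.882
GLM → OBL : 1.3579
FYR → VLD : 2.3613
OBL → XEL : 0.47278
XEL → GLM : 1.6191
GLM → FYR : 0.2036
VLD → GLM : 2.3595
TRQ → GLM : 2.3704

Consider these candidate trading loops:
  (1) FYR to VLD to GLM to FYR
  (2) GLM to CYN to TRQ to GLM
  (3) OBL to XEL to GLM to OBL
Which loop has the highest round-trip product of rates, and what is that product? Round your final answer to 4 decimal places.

1.2091

(1) 2.3613 × 2.3595 × 0.2036 = 1.13435
(2) 0.27103 × 1.882 × 2.3704 = 1.20909
(3) 0.47278 × 1.6191 × 1.3579 = 1.03944
Highest is cycle (2) at 1.2091 (>1, arbitrage).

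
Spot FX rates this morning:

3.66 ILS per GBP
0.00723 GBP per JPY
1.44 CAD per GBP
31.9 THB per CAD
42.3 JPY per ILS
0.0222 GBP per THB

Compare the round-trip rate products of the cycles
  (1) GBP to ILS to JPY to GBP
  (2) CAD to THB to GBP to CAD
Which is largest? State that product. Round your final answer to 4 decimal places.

1.1193

(1) 3.66 × 42.3 × 0.00723 = 1.11933
(2) 31.9 × 0.0222 × 1.44 = 1.01978
Highest is cycle (1) at 1.1193 (>1, arbitrage).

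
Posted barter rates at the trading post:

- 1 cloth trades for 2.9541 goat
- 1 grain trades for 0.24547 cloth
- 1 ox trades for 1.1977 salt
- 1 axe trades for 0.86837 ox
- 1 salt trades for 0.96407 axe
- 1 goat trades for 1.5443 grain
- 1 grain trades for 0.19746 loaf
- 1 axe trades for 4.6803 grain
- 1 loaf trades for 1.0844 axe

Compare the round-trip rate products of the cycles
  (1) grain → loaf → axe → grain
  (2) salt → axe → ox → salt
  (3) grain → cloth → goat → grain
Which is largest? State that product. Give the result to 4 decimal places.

1.1198

(1) 0.19746 × 1.0844 × 4.6803 = 1.00217
(2) 0.96407 × 0.86837 × 1.1977 = 1.00268
(3) 0.24547 × 2.9541 × 1.5443 = 1.11984
Highest is cycle (3) at 1.1198 (>1, arbitrage).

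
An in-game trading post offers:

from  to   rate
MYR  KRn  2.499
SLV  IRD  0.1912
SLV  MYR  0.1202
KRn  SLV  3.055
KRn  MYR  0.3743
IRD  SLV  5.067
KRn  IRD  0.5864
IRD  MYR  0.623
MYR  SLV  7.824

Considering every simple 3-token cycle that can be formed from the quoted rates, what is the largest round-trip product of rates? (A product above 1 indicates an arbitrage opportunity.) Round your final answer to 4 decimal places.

0.9320

IRD→MYR→SLV→IRD: 0.623 × 7.824 × 0.1912 = 0.93198
SLV→MYR→KRn→SLV: 0.1202 × 2.499 × 3.055 = 0.91766
IRD→MYR→KRn→IRD: 0.623 × 2.499 × 0.5864 = 0.91295
Maximum is IRD→MYR→SLV→IRD at 0.9320; no arbitrage — every cycle loses value.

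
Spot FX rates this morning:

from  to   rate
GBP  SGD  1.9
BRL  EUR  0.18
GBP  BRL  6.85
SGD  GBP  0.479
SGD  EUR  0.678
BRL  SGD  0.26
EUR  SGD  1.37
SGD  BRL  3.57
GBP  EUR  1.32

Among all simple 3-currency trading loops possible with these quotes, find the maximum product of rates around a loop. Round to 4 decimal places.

0.8804

BRL→EUR→SGD→BRL: 0.18 × 1.37 × 3.57 = 0.88036
SGD→GBP→EUR→SGD: 0.479 × 1.32 × 1.37 = 0.86622
BRL→SGD→GBP→BRL: 0.26 × 0.479 × 6.85 = 0.85310
Maximum is BRL→EUR→SGD→BRL at 0.8804; no arbitrage — every cycle loses value.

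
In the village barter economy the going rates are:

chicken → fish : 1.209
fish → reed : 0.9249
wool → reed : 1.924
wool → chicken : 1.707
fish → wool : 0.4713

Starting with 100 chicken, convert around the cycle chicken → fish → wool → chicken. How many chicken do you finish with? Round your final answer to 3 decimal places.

100 chicken × 1.209 = 120.9 fish
120.9 fish × 0.4713 = 56.98017 wool
56.98017 wool × 1.707 = 97.26515019 chicken

97.265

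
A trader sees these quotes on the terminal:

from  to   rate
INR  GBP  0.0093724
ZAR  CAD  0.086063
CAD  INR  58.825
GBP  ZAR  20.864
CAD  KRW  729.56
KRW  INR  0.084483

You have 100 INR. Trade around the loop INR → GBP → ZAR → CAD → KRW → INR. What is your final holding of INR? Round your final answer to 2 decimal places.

103.73

100 INR × 0.0093724 = 0.93724 GBP
0.93724 GBP × 20.864 = 19.55457536 ZAR
19.55457536 ZAR × 0.086063 = 1.68292541920768 CAD
1.68292541920768 CAD × 729.56 = 1227.7950688371550208 KRW
1227.7950688371550208 KRW × 0.084483 = 103.7278108005693676222464 INR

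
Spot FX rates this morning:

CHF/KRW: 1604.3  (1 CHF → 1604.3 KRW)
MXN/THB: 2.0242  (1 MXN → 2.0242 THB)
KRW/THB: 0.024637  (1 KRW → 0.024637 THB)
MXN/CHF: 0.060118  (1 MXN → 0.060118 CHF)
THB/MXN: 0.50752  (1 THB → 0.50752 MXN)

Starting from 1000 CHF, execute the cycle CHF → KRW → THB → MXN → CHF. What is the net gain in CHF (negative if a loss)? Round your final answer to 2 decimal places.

205.95

1000 CHF × 1604.3 = 1604300 KRW
1604300 KRW × 0.024637 = 39525.1391 THB
39525.1391 THB × 0.50752 = 20059.798596032 MXN
20059.798596032 MXN × 0.060118 = 1205.954971996251776 CHF
Net change: 1205.954971996251776 − 1000 = 205.954971996251776 CHF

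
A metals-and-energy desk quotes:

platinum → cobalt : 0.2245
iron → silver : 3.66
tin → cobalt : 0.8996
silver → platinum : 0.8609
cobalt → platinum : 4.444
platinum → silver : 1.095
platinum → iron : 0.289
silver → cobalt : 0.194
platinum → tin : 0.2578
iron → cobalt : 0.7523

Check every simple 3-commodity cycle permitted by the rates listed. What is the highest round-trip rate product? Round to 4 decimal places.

tin→cobalt→platinum→tin: 0.8996 × 4.444 × 0.2578 = 1.03064
platinum→iron→cobalt→platinum: 0.289 × 0.7523 × 4.444 = 0.96619
platinum→silver→cobalt→platinum: 1.095 × 0.194 × 4.444 = 0.94404
platinum→iron→silver→platinum: 0.289 × 3.66 × 0.8609 = 0.91061
Maximum is tin→cobalt→platinum→tin at 1.0306; arbitrage exists.

1.0306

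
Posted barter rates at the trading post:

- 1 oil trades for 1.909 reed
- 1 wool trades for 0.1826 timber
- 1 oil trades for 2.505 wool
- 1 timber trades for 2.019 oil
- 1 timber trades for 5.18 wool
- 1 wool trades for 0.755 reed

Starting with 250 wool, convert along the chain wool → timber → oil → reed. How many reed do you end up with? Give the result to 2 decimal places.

250 wool × 0.1826 = 45.65 timber
45.65 timber × 2.019 = 92.16735 oil
92.16735 oil × 1.909 = 175.94747115 reed

175.95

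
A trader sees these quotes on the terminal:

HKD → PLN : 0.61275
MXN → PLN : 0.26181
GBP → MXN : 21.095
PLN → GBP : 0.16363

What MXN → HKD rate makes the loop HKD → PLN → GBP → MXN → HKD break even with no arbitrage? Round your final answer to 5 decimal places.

Known legs of the cycle: 0.61275 × 0.16363 × 21.095 = 2.1150750393375
For no arbitrage the full-cycle product must be 1, so the missing rate is 1 / 2.1150750393375 ≈ 0.4727965.

0.47280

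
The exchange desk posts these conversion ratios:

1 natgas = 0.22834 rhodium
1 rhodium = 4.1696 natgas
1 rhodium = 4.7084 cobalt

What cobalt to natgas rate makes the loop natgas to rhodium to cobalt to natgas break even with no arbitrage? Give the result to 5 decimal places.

Known legs of the cycle: 0.22834 × 4.7084 = 1.075116056
For no arbitrage the full-cycle product must be 1, so the missing rate is 1 / 1.075116056 ≈ 0.9301321.

0.93013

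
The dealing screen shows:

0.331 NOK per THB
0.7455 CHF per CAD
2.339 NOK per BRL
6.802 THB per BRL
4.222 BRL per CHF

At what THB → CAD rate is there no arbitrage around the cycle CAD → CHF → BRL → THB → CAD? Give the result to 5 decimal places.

Known legs of the cycle: 0.7455 × 4.222 × 6.802 = 21.409301802
For no arbitrage the full-cycle product must be 1, so the missing rate is 1 / 21.409301802 ≈ 0.0467087.

0.04671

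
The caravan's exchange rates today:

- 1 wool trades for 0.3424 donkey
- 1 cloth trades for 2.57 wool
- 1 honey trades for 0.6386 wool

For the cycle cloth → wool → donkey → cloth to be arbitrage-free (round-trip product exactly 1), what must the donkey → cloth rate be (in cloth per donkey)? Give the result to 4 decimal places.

Known legs of the cycle: 2.57 × 0.3424 = 0.879968
For no arbitrage the full-cycle product must be 1, so the missing rate is 1 / 0.879968 ≈ 1.136405.

1.1364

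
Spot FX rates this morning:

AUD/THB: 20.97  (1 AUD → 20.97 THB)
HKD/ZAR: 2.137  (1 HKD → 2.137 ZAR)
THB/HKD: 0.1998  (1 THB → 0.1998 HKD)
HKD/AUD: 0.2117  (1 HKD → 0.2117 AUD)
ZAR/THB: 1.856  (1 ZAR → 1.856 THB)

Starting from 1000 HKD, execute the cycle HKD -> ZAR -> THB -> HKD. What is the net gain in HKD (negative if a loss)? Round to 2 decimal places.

-207.54

1000 HKD × 2.137 = 2137 ZAR
2137 ZAR × 1.856 = 3966.272 THB
3966.272 THB × 0.1998 = 792.4611456 HKD
Net change: 792.4611456 − 1000 = -207.5388544 HKD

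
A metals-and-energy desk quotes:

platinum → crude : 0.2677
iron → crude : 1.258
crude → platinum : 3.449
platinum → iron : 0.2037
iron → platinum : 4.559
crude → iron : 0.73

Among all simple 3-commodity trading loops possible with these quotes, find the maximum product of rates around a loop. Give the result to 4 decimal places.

platinum→crude→iron→platinum: 0.2677 × 0.73 × 4.559 = 0.89092
platinum→iron→crude→platinum: 0.2037 × 1.258 × 3.449 = 0.88382
Maximum is platinum→crude→iron→platinum at 0.8909; no arbitrage — every cycle loses value.

0.8909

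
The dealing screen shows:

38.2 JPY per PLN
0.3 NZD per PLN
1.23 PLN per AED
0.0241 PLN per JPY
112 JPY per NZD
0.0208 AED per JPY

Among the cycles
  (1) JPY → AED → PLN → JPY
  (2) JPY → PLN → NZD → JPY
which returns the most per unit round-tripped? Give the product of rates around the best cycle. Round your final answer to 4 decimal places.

0.9773

(1) 0.0208 × 1.23 × 38.2 = 0.97731
(2) 0.0241 × 0.3 × 112 = 0.80976
Highest is cycle (1) at 0.9773 (≤1, no arbitrage).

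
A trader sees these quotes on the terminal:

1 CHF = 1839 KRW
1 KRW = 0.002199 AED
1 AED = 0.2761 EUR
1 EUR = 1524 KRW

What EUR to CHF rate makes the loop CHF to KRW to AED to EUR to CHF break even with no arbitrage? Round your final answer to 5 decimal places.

Known legs of the cycle: 1839 × 0.002199 × 0.2761 = 1.1165376321
For no arbitrage the full-cycle product must be 1, so the missing rate is 1 / 1.1165376321 ≈ 0.8956259.

0.89563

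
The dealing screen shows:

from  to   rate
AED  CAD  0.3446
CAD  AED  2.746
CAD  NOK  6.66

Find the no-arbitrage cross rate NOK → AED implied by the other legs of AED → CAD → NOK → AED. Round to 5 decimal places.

0.43572

Known legs of the cycle: 0.3446 × 6.66 = 2.295036
For no arbitrage the full-cycle product must be 1, so the missing rate is 1 / 2.295036 ≈ 0.4357230.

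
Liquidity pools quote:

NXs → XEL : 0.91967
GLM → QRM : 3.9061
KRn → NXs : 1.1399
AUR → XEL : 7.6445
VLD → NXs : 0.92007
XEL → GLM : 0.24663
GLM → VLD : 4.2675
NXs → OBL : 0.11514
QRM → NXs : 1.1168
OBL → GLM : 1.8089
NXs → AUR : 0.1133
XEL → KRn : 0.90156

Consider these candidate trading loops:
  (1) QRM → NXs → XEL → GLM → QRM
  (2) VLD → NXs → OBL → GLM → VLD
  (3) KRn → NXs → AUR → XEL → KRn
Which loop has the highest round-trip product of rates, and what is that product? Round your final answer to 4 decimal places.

0.9895

(1) 1.1168 × 0.91967 × 0.24663 × 3.9061 = 0.98946
(2) 0.92007 × 0.11514 × 1.8089 × 4.2675 = 0.81778
(3) 1.1399 × 0.1133 × 7.6445 × 0.90156 = 0.89010
Highest is cycle (1) at 0.9895 (≤1, no arbitrage).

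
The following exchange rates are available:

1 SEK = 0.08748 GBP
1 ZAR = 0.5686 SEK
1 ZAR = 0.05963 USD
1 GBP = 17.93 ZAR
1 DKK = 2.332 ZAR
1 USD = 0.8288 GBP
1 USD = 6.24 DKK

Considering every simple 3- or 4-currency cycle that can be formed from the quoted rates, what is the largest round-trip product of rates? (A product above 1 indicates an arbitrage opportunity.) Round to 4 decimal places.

0.8919

GBP→ZAR→SEK→GBP: 17.93 × 0.5686 × 0.08748 = 0.89186
GBP→ZAR→USD→GBP: 17.93 × 0.05963 × 0.8288 = 0.88612
USD→DKK→ZAR→USD: 6.24 × 2.332 × 0.05963 = 0.86772
Maximum is GBP→ZAR→SEK→GBP at 0.8919; no arbitrage — every cycle loses value.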